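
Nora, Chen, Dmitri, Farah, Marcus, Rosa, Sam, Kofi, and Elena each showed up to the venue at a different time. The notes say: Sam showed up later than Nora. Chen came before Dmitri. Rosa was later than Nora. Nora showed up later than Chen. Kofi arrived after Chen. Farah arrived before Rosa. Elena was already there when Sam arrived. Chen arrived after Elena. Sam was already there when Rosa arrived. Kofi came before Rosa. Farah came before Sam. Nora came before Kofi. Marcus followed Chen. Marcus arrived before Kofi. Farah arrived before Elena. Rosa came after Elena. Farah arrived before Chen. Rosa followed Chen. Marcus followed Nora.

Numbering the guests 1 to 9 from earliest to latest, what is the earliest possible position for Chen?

Elena and Farah must both come before Chen — 2 forced predecessors.
Nothing else is forced ahead of Chen, so their earliest slot is position 2 + 1 = 3.

3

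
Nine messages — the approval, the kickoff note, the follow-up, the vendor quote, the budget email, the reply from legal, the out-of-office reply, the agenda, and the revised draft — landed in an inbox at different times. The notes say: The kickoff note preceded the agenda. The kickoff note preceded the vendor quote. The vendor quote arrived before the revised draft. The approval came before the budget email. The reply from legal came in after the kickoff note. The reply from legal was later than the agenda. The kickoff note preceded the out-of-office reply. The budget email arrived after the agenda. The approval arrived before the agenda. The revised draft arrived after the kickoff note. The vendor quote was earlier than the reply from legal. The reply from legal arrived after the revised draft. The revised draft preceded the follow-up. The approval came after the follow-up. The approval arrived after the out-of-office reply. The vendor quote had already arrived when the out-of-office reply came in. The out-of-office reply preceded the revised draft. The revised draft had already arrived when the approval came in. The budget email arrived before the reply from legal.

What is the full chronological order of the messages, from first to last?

the kickoff note, the vendor quote, the out-of-office reply, the revised draft, the follow-up, the approval, the agenda, the budget email, the reply from legal

The constraints fix every adjacent pair, so only one ordering works:
the kickoff note → the vendor quote → the out-of-office reply → the revised draft → the follow-up → the approval → the agenda → the budget email → the reply from legal.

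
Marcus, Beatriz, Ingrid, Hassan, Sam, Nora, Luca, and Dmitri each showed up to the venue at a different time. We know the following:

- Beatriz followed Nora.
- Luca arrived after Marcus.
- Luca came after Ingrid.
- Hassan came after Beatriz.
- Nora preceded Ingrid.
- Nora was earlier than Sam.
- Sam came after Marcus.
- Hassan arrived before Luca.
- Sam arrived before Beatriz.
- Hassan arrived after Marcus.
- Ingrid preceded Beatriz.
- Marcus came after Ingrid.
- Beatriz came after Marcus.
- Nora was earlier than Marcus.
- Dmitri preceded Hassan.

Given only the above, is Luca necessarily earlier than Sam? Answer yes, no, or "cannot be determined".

Tracing the constraints gives Sam → Beatriz → Hassan → Luca, so Sam must come before Luca.
That means Luca cannot be before Sam.

no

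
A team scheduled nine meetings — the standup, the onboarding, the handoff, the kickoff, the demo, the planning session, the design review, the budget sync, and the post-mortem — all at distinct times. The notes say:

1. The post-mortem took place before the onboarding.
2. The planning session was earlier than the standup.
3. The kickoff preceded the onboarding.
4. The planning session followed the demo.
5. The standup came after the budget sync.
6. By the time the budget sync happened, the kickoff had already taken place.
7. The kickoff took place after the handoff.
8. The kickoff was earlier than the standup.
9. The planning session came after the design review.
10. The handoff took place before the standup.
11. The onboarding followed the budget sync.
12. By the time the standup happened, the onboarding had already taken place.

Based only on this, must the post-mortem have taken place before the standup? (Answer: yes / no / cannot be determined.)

Chain the constraints: the post-mortem → the onboarding → the standup. Each link is directly stated, so the post-mortem comes before the standup.

yes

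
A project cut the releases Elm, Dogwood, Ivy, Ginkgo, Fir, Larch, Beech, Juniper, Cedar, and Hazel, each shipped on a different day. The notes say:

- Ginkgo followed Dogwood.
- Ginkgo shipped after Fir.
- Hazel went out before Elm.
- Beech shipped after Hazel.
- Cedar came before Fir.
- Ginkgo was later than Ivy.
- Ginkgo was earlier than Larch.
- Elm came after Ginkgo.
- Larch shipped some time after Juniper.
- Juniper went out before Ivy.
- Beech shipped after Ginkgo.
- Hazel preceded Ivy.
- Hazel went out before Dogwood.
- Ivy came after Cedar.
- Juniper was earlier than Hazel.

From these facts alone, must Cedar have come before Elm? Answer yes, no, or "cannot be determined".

Chain the constraints: Cedar → Ivy → Ginkgo → Elm. Each link is directly stated, so Cedar comes before Elm.

yes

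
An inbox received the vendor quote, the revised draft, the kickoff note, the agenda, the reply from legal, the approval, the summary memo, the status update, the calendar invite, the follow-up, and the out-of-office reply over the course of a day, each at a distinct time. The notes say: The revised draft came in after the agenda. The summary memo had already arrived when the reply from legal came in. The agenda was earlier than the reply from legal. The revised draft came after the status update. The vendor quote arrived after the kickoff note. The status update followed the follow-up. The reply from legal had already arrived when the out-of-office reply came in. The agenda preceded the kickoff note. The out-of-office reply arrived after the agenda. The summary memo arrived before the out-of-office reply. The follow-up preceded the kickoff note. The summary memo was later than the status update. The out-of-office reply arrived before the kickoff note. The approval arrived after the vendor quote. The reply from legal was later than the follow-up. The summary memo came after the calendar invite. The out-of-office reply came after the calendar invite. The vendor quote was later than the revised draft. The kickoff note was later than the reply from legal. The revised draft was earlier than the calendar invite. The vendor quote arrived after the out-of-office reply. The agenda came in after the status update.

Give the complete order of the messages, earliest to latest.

the follow-up, the status update, the agenda, the revised draft, the calendar invite, the summary memo, the reply from legal, the out-of-office reply, the kickoff note, the vendor quote, the approval

The constraints fix every adjacent pair, so only one ordering works:
the follow-up → the status update → the agenda → the revised draft → the calendar invite → the summary memo → the reply from legal → the out-of-office reply → the kickoff note → the vendor quote → the approval.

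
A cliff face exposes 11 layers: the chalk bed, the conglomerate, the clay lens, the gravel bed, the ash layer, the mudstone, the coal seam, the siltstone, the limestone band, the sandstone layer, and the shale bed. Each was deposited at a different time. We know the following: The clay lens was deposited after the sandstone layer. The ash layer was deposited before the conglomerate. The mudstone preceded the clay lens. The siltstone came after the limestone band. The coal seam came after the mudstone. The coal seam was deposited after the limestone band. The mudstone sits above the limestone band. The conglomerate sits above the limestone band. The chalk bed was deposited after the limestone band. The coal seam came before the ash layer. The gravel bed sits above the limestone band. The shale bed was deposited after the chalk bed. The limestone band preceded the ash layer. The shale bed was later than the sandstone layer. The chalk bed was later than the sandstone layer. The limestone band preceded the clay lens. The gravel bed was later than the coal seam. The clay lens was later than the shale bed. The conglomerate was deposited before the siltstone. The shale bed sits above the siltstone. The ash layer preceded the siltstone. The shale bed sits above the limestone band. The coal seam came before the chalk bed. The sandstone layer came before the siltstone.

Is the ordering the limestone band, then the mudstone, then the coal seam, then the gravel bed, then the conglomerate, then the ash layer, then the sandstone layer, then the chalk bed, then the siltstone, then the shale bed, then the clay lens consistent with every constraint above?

no

The constraints require the ash layer before the conglomerate, but in the proposed sequence the conglomerate appears ahead of the ash layer. That one violation is enough.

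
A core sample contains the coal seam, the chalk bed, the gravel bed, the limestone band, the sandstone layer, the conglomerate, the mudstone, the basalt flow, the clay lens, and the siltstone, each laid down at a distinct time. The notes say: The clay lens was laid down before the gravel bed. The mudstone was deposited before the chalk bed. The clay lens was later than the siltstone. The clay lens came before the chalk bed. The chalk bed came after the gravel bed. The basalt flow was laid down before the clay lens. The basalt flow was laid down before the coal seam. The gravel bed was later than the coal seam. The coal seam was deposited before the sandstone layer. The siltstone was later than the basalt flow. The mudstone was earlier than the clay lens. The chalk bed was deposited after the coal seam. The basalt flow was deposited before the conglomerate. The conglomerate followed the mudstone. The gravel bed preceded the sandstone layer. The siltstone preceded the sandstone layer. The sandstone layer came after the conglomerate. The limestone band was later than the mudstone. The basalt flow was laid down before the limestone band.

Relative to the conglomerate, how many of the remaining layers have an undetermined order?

Forced before the conglomerate: the basalt flow and the mudstone; forced after the conglomerate: the sandstone layer.
That leaves the chalk bed, the clay lens, the coal seam, the gravel bed, the limestone band, and the siltstone with no forced order relative to the conglomerate — 6.

6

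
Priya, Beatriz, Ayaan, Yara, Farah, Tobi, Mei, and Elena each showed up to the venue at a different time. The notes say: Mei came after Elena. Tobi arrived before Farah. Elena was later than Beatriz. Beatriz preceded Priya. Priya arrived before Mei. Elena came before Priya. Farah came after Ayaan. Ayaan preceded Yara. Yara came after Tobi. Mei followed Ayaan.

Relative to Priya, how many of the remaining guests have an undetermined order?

4

Forced before Priya: Beatriz and Elena; forced after Priya: Mei.
That leaves Ayaan, Farah, Tobi, and Yara with no forced order relative to Priya — 4.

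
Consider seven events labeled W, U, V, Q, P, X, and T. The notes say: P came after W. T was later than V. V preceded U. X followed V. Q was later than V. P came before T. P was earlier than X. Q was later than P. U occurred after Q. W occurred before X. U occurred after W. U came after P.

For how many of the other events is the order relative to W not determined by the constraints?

1

Forced after W: P, Q, T, U, and X.
That leaves V with no forced order relative to W — 1.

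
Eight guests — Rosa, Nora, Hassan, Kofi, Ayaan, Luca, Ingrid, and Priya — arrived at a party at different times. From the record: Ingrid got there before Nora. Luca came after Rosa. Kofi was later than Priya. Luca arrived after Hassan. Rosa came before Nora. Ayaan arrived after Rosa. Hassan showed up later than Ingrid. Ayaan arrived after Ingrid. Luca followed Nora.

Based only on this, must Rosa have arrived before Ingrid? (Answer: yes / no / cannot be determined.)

cannot be determined

No chain of stated constraints runs from Rosa to Ingrid, and none runs from Ingrid to Rosa either.
So the relative order of Rosa and Ingrid is not fixed by the given facts.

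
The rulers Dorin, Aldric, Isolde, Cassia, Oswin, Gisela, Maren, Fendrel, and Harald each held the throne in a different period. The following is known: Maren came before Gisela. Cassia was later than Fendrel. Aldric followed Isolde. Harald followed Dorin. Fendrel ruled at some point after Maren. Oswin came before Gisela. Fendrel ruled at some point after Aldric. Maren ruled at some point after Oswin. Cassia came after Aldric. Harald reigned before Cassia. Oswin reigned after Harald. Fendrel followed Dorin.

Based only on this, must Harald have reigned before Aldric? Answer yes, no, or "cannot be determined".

cannot be determined

No chain of stated constraints runs from Harald to Aldric, and none runs from Aldric to Harald either.
So the relative order of Harald and Aldric is not fixed by the given facts.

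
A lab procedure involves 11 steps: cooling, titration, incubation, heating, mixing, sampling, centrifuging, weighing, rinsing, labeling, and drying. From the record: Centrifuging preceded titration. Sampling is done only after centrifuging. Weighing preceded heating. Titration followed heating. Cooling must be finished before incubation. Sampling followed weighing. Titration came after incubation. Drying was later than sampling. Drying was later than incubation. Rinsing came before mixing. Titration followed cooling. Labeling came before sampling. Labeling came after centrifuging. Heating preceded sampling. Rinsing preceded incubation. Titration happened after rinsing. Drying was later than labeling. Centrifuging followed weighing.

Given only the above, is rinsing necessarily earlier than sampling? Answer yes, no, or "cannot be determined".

cannot be determined

No chain of stated constraints runs from rinsing to sampling, and none runs from sampling to rinsing either.
So the relative order of rinsing and sampling is not fixed by the given facts.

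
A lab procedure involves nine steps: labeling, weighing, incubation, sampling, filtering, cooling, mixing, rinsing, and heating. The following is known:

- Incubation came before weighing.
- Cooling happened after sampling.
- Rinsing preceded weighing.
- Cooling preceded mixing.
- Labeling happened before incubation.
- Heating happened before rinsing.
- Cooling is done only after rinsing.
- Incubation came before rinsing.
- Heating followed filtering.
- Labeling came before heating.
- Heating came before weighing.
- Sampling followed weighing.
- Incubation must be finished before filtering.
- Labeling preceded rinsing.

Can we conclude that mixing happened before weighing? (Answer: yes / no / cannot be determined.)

Tracing the constraints gives weighing → sampling → cooling → mixing, so weighing must come before mixing.
That means mixing cannot be before weighing.

no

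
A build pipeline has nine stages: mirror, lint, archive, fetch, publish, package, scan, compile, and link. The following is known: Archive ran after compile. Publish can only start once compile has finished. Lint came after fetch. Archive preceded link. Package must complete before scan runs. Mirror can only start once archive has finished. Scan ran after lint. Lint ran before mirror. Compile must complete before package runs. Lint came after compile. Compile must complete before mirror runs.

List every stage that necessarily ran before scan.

Directly stated before scan: lint and package.
Compile reaches scan via compile → lint → scan.
Fetch reaches scan via fetch → lint → scan.

compile, fetch, lint, package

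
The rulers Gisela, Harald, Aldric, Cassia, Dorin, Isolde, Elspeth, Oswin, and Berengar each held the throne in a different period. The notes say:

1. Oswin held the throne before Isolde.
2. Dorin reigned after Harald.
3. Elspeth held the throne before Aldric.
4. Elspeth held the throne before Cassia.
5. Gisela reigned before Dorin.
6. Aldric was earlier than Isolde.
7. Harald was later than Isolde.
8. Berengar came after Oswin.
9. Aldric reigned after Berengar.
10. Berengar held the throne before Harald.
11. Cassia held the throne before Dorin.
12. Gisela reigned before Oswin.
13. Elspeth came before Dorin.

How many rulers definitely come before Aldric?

Directly stated before Aldric: Berengar and Elspeth.
Gisela reaches Aldric via Gisela → Oswin → Berengar → Aldric.
Oswin reaches Aldric via Oswin → Berengar → Aldric.
That's Berengar, Elspeth, Gisela, and Oswin — 4 in all.

4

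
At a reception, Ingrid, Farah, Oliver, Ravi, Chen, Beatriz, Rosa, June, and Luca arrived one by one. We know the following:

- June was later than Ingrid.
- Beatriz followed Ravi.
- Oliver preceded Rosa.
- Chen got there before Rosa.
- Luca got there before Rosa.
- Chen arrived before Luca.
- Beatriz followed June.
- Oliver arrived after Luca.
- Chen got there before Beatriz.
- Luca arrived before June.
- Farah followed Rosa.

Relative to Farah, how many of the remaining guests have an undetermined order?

Forced before Farah: Chen, Luca, Oliver, and Rosa.
That leaves Beatriz, Ingrid, June, and Ravi with no forced order relative to Farah — 4.

4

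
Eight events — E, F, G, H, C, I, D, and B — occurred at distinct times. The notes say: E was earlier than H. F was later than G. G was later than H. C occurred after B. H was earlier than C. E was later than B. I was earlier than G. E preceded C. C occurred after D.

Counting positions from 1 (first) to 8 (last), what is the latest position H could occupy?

H must come before C, F, and G — 3 events forced after it.
Everything else can be placed before H in some valid order, so H can sit as late as position 8 − 3 = 5.

5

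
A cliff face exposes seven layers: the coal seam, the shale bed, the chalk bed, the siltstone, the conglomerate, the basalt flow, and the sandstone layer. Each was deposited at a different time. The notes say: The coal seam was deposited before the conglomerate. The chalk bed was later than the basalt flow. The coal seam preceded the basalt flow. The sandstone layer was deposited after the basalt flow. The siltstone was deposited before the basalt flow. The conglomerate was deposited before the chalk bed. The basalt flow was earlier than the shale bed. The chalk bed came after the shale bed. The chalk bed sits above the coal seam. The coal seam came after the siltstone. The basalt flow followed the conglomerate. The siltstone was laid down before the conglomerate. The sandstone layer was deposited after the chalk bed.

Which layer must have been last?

the sandstone layer

Every other layer has a chain of constraints placing it before the sandstone layer, so the sandstone layer is last.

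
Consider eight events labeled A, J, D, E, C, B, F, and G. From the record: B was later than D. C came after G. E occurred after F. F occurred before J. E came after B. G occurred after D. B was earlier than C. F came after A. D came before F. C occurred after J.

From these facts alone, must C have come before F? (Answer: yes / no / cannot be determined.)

no

Tracing the constraints gives F → J → C, so F must come before C.
That means C cannot be before F.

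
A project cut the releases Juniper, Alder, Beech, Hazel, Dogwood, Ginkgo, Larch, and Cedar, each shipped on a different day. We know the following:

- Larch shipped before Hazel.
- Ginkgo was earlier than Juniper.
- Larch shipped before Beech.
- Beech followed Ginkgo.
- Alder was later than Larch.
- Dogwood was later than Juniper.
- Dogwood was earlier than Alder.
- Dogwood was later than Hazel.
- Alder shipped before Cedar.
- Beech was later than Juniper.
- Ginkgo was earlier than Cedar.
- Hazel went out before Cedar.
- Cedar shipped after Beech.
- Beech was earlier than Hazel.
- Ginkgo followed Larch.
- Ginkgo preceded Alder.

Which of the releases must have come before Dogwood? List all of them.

Directly stated before Dogwood: Hazel and Juniper.
Beech reaches Dogwood via Beech → Hazel → Dogwood.
Ginkgo reaches Dogwood via Ginkgo → Juniper → Dogwood.
Larch reaches Dogwood via Larch → Hazel → Dogwood.

Beech, Ginkgo, Hazel, Juniper, Larch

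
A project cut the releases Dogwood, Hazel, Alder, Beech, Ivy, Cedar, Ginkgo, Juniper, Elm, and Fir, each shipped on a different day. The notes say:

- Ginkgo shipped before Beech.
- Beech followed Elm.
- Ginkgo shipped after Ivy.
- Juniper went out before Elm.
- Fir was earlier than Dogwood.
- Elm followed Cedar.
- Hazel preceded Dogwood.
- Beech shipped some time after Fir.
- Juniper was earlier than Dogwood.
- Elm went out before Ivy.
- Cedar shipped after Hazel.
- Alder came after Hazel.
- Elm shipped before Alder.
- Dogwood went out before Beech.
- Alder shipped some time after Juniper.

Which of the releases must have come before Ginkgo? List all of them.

Cedar, Elm, Hazel, Ivy, Juniper

Directly stated before Ginkgo: Ivy.
Cedar reaches Ginkgo via Cedar → Elm → Ivy → Ginkgo.
Elm reaches Ginkgo via Elm → Ivy → Ginkgo.
Hazel reaches Ginkgo via Hazel → Cedar → Elm → Ivy → Ginkgo.
Likewise Juniper reaches Ginkgo by chaining the stated constraints.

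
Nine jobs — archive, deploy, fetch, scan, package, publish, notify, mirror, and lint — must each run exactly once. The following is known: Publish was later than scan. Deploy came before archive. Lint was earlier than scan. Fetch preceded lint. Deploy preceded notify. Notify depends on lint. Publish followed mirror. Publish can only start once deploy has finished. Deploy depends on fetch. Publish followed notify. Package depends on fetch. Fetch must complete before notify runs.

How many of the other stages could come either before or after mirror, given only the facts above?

Forced after mirror: publish.
That leaves archive, deploy, fetch, lint, notify, package, and scan with no forced order relative to mirror — 7.

7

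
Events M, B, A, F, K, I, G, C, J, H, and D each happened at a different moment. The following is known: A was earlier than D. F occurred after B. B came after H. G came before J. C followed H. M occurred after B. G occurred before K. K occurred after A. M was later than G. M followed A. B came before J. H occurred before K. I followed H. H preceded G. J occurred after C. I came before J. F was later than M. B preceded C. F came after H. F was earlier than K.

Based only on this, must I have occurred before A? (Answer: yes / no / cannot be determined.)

cannot be determined

No chain of stated constraints runs from I to A, and none runs from A to I either.
So the relative order of I and A is not fixed by the given facts.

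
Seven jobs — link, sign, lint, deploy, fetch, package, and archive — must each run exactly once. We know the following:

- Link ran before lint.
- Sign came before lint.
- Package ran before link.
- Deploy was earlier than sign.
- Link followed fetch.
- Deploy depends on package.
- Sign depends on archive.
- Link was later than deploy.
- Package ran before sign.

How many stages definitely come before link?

3

Directly stated before link: deploy, fetch, and package.
That's deploy, fetch, and package — 3 in all.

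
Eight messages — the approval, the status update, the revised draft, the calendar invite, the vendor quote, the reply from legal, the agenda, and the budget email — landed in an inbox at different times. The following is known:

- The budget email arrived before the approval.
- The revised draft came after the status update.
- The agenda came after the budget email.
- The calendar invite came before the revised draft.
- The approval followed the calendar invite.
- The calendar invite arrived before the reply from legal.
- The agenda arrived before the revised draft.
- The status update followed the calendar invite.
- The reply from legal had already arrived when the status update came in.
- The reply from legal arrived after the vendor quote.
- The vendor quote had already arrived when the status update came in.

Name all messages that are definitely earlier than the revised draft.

the agenda, the budget email, the calendar invite, the reply from legal, the status update, the vendor quote

Directly stated before the revised draft: the agenda, the calendar invite, and the status update.
The budget email reaches the revised draft via the budget email → the agenda → the revised draft.
The reply from legal reaches the revised draft via the reply from legal → the status update → the revised draft.
The vendor quote reaches the revised draft via the vendor quote → the status update → the revised draft.
No chain forces the approval ahead of the revised draft.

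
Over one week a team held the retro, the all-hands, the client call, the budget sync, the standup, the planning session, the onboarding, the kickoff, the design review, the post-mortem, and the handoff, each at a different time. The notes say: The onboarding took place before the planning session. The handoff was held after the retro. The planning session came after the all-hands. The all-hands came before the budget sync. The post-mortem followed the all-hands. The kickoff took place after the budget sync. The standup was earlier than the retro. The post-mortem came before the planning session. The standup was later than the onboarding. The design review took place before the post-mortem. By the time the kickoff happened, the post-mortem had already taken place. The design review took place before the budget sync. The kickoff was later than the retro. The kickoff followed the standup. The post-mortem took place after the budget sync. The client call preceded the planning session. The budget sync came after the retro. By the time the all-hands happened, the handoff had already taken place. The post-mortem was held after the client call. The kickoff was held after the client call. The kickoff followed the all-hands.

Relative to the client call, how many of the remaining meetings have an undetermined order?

7

Forced after the client call: the kickoff, the planning session, and the post-mortem.
That leaves the all-hands, the budget sync, the design review, the handoff, the onboarding, the retro, and the standup with no forced order relative to the client call — 7.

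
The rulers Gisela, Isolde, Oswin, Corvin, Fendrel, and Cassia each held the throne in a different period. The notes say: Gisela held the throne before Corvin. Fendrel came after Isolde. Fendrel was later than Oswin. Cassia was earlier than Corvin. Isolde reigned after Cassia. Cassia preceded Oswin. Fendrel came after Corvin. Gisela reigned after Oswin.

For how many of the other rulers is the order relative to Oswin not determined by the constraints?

1

Forced before Oswin: Cassia; forced after Oswin: Corvin, Fendrel, and Gisela.
That leaves Isolde with no forced order relative to Oswin — 1.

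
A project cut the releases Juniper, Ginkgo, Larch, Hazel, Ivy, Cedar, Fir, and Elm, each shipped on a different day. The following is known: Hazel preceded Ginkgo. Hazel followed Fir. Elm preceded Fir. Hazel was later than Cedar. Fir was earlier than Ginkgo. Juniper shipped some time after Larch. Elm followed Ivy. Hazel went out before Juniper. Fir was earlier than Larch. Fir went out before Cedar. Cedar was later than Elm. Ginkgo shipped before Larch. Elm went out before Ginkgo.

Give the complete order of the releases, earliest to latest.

Ivy, Elm, Fir, Cedar, Hazel, Ginkgo, Larch, Juniper

The constraints fix every adjacent pair, so only one ordering works:
Ivy → Elm → Fir → Cedar → Hazel → Ginkgo → Larch → Juniper.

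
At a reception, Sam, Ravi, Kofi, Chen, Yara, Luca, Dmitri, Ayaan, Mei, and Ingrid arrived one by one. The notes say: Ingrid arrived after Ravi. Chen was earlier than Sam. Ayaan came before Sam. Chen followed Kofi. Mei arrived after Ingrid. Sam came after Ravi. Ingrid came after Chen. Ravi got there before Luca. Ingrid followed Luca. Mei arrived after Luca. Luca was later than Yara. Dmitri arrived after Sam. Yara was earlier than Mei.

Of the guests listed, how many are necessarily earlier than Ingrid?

Directly stated before Ingrid: Chen, Luca, and Ravi.
Kofi reaches Ingrid via Kofi → Chen → Ingrid.
Yara reaches Ingrid via Yara → Luca → Ingrid.
That's Chen, Kofi, Luca, Ravi, and Yara — 5 in all.

5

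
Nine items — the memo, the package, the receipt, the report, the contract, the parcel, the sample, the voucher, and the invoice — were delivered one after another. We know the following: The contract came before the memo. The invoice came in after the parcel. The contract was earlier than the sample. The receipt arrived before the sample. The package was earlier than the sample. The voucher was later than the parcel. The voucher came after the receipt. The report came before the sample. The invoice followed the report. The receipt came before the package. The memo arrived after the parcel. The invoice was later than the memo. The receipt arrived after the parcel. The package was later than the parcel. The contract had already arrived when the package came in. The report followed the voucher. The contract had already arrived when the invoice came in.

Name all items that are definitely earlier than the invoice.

Directly stated before the invoice: the contract, the memo, the parcel, and the report.
The receipt reaches the invoice via the receipt → the voucher → the report → the invoice.
The voucher reaches the invoice via the voucher → the report → the invoice.
No chain forces the package (or any of the others) ahead of the invoice.

the contract, the memo, the parcel, the receipt, the report, the voucher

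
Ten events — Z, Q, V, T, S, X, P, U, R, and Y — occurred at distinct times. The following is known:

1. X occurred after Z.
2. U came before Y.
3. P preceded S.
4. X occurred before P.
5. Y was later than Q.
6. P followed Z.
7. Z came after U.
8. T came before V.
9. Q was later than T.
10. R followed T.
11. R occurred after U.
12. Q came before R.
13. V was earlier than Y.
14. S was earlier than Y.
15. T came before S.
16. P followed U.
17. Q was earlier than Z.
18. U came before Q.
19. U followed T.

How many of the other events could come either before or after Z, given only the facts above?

2

Forced before Z: Q, T, and U; forced after Z: P, S, X, and Y.
That leaves R and V with no forced order relative to Z — 2.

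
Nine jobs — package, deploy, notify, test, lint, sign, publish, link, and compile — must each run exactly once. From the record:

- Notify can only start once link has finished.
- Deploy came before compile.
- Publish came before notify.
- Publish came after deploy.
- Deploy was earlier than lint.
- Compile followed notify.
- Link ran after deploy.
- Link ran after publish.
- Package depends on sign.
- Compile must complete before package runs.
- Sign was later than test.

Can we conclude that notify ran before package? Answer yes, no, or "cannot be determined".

yes

Chain the constraints: notify → compile → package. Each link is directly stated, so notify comes before package.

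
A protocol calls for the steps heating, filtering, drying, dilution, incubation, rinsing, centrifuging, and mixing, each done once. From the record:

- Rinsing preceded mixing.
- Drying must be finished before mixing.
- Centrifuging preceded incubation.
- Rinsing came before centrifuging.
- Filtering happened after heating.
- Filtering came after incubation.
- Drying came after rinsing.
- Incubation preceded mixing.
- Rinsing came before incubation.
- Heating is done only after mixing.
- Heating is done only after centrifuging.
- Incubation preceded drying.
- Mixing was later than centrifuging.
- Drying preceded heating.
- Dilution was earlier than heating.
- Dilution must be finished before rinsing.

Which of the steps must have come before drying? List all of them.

Directly stated before drying: incubation and rinsing.
Centrifuging reaches drying via centrifuging → incubation → drying.
Dilution reaches drying via dilution → rinsing → drying.
No chain forces filtering (or any of the others) ahead of drying.

centrifuging, dilution, incubation, rinsing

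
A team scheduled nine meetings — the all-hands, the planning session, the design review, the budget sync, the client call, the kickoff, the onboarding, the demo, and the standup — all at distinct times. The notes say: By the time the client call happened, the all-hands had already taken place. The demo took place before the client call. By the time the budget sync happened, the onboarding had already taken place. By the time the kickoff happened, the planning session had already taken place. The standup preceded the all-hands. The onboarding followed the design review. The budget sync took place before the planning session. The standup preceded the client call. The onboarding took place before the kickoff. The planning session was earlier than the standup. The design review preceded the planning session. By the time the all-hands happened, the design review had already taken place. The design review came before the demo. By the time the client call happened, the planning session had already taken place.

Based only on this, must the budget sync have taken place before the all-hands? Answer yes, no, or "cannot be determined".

yes

Chain the constraints: the budget sync → the planning session → the standup → the all-hands. Each link is directly stated, so the budget sync comes before the all-hands.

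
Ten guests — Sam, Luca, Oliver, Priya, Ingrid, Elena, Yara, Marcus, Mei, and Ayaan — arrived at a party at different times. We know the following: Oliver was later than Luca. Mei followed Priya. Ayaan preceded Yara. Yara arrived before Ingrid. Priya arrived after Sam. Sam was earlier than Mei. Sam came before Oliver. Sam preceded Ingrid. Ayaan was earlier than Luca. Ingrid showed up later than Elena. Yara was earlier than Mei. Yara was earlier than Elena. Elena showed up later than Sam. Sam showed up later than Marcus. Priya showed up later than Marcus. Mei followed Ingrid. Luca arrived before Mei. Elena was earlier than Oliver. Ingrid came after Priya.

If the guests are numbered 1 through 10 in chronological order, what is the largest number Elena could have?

7

Elena must come before Ingrid, Mei, and Oliver — 3 guests forced after them.
Everything else can be placed before Elena in some valid order, so Elena can sit as late as position 10 − 3 = 7.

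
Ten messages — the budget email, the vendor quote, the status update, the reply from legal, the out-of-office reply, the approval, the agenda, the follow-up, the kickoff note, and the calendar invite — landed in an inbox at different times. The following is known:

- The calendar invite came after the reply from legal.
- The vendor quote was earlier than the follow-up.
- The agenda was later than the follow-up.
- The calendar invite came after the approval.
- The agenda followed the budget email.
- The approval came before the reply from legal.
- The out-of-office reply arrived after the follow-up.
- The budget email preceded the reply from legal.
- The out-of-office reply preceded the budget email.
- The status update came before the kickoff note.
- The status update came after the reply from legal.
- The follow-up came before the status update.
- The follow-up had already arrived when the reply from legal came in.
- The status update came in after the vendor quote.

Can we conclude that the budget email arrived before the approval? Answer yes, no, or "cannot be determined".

No chain of stated constraints runs from the budget email to the approval, and none runs from the approval to the budget email either.
So the relative order of the budget email and the approval is not fixed by the given facts.

cannot be determined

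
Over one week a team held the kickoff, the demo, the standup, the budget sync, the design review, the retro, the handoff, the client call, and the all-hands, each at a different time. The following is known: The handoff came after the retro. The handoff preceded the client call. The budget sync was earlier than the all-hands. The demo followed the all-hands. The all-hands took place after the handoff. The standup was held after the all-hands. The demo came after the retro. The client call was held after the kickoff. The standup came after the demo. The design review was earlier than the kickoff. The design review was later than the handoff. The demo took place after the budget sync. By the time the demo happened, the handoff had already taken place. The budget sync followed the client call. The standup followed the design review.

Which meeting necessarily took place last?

the standup

Every other meeting has a chain of constraints placing it before the standup, so the standup is last.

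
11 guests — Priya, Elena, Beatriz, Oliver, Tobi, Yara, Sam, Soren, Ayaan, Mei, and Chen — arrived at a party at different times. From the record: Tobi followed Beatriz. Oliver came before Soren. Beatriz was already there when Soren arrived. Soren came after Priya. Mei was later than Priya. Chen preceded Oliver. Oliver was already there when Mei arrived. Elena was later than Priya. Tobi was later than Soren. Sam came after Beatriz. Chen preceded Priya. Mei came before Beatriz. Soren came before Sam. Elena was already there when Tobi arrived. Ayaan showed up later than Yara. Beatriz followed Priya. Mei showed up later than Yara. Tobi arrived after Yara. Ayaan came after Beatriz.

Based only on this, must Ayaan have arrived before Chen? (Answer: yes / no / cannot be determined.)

no

Tracing the constraints gives Chen → Priya → Beatriz → Ayaan, so Chen must come before Ayaan.
That means Ayaan cannot be before Chen.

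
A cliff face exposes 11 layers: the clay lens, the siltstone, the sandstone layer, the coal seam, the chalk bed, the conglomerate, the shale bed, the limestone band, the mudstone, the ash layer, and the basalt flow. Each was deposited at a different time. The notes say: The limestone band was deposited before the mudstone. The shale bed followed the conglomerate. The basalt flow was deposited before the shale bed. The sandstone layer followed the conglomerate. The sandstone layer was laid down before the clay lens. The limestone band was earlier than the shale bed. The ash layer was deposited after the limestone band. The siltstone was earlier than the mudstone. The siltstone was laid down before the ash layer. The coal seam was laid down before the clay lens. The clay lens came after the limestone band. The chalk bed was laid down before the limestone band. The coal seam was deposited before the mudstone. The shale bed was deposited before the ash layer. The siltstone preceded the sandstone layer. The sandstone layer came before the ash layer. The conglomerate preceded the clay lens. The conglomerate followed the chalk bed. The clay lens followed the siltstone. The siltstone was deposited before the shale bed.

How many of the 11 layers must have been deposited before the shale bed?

Directly stated before the shale bed: the basalt flow, the conglomerate, the limestone band, and the siltstone.
The chalk bed reaches the shale bed via the chalk bed → the limestone band → the shale bed.
No chain forces the ash layer (or any of the others) ahead of the shale bed.
That's the basalt flow, the chalk bed, the conglomerate, the limestone band, and the siltstone — 5 in all.

5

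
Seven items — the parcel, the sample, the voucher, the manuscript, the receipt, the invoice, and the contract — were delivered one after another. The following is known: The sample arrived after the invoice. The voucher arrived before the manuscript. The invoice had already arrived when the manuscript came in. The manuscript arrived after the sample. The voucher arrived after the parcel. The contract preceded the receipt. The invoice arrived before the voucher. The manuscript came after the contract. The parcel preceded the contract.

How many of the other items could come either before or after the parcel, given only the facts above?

2

Forced after the parcel: the contract, the manuscript, the receipt, and the voucher.
That leaves the invoice and the sample with no forced order relative to the parcel — 2.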